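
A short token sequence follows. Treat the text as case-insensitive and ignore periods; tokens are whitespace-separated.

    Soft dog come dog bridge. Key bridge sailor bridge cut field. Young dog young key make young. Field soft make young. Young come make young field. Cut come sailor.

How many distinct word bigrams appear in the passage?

29 tokens → 28 bigram windows in total.
Repeated bigrams (each contributes count−1 duplicates):
  make young: 3
  young field: 2
3 duplicate windows → 28 − 3 = 25 distinct.

25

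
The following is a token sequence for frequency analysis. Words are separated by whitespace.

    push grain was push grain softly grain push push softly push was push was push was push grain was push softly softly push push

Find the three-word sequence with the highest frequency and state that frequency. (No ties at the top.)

Trigram frequencies (highest first):
  push was push: 3
  push grain was: 2
  grain was push: 2
  was push grain: 2
  was push was: 2
  push grain softly: 1
  … (10 more, each ≤ 1)

"push was push", 3 times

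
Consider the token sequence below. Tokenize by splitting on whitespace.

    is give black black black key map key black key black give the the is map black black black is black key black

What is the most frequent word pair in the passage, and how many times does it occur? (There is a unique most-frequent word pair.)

Bigram frequencies (highest first):
  black black: 4
  black key: 3
  key black: 3
  is give: 1
  give black: 1
  key map: 1
  … (9 more, each ≤ 1)

"black black", 4 times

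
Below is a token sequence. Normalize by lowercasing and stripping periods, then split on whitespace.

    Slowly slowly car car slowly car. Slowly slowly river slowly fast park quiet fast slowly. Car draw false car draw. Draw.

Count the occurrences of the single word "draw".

Scanning the 21 tokens for "draw":
  position 17: draw
  position 20: draw
  position 21: draw

3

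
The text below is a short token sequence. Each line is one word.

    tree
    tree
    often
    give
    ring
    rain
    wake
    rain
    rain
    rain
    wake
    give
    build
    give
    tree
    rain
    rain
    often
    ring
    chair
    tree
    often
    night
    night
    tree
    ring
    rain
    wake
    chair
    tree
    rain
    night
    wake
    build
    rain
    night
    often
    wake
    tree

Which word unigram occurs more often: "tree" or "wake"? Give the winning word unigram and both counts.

"tree" (7 vs 5)

"tree": 7 occurrences
"wake": 5 occurrences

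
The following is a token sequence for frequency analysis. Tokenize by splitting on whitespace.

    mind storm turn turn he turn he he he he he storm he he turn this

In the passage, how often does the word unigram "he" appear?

Scanning the 16 tokens for "he":
  position 5: he
  position 7: he
  position 8: he
  position 9: he
  position 10: he
  position 11: he
  position 13: he
  position 14: he

8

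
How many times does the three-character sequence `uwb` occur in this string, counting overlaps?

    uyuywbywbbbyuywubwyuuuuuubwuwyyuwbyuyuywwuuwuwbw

Sliding a length-3 window over the 48 characters (46 positions):
  position 32–34: uwb
  position 45–47: uwb

2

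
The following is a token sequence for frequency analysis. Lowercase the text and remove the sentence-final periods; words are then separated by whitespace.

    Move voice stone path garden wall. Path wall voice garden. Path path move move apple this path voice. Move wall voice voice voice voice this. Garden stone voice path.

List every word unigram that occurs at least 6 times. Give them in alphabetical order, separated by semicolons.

Unigram counts meeting the condition (at least 6 times):
  path: 6
  voice: 8

path; voice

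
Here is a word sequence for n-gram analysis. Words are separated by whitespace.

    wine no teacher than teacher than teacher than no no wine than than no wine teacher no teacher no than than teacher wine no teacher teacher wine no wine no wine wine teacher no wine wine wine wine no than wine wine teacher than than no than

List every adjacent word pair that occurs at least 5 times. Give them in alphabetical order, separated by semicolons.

Bigram counts meeting the condition (at least 5 times):
  no wine: 5
  wine no: 5
  wine wine: 5

no wine; wine no; wine wine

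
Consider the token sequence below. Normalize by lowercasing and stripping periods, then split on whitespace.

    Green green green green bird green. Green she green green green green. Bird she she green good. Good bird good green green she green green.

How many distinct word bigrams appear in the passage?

12

25 tokens → 24 bigram windows in total.
Repeated bigrams (each contributes count−1 duplicates):
  green green: 9
  she green: 3
  green bird: 2
  green she: 2
12 duplicate windows → 24 − 12 = 12 distinct.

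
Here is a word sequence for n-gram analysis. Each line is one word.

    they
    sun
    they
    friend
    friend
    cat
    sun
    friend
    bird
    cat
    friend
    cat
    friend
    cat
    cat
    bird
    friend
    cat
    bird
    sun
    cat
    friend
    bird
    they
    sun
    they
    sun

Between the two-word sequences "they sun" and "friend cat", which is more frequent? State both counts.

"friend cat" (4 vs 3)

"they sun": 3 occurrences
"friend cat": 4 occurrences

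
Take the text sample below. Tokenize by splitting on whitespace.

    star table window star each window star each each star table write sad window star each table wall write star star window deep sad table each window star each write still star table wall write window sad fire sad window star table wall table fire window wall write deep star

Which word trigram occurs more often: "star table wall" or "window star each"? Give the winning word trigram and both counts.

"star table wall": 2 occurrences
"window star each": 4 occurrences

"window star each" (4 vs 2)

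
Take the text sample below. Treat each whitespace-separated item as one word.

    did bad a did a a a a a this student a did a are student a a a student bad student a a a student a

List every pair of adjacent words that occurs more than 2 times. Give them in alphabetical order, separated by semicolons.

Bigram counts meeting the condition (more than 2 times):
  a a: 8
  student a: 4

a a; student a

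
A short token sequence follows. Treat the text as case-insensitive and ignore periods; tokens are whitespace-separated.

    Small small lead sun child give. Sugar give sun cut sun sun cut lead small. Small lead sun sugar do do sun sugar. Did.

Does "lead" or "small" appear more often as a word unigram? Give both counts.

"small" (4 vs 3)

"lead": 3 occurrences
"small": 4 occurrences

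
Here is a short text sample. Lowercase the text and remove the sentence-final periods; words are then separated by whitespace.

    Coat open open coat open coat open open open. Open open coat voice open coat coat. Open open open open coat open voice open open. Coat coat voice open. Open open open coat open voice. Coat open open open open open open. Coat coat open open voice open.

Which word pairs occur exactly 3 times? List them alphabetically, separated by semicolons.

Bigram counts meeting the condition (exactly 3 times):
  coat coat: 3
  open voice: 3

coat coat; open voice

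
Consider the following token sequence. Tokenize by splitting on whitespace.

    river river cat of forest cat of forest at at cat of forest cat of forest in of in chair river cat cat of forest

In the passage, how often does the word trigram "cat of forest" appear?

5

Scanning the 23 overlapping trigram windows for "cat of forest":
  position 3–5: cat of forest
  position 6–8: cat of forest
  position 11–13: cat of forest
  position 14–16: cat of forest
  position 23–25: cat of forest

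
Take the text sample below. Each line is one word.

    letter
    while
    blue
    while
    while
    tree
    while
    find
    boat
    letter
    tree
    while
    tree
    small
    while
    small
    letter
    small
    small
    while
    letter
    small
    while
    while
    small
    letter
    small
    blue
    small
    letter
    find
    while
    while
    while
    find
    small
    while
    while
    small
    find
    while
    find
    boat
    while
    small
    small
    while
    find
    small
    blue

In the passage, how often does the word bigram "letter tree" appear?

1

Scanning the 49 overlapping bigram windows for "letter tree":
  position 10–11: letter tree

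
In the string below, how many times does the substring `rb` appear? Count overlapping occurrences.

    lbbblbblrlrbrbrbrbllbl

Sliding a length-2 window over the 22 characters (21 positions):
  position 11–12: rb
  position 13–14: rb
  position 15–16: rb
  position 17–18: rb

4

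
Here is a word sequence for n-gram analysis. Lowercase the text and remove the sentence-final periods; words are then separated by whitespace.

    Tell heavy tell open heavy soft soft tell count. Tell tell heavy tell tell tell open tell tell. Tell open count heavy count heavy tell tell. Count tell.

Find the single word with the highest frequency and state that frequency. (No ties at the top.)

Unigram frequencies (highest first):
  tell: 14
  heavy: 5
  count: 4
  open: 3
  soft: 2

"tell", 14 times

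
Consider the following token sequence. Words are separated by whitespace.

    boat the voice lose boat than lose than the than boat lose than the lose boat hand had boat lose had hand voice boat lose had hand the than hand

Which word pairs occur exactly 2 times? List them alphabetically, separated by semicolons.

had hand; lose boat; lose had; lose than; than the; the than

Bigram counts meeting the condition (exactly 2 times):
  had hand: 2
  lose boat: 2
  lose had: 2
  lose than: 2
  than the: 2
  the than: 2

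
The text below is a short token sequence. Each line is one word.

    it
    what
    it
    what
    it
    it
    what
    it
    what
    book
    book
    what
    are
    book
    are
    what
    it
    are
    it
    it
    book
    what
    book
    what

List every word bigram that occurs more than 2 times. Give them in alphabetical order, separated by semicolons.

book what; it what; what it

Bigram counts meeting the condition (more than 2 times):
  book what: 3
  it what: 4
  what it: 4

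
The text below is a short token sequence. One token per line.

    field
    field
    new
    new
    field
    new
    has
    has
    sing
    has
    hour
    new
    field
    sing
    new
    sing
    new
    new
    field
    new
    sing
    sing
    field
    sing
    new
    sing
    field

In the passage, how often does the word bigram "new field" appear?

3

Scanning the 26 overlapping bigram windows for "new field":
  position 4–5: new field
  position 12–13: new field
  position 18–19: new field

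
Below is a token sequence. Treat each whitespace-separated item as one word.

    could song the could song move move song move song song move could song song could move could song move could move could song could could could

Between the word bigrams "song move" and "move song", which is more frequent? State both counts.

"song move" (4 vs 2)

"song move": 4 occurrences
"move song": 2 occurrences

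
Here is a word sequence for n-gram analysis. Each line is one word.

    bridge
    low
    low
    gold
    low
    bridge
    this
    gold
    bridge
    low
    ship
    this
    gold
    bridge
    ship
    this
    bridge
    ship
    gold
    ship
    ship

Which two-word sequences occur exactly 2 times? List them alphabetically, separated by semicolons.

Bigram counts meeting the condition (exactly 2 times):
  bridge low: 2
  bridge ship: 2
  gold bridge: 2
  ship this: 2
  this gold: 2

bridge low; bridge ship; gold bridge; ship this; this gold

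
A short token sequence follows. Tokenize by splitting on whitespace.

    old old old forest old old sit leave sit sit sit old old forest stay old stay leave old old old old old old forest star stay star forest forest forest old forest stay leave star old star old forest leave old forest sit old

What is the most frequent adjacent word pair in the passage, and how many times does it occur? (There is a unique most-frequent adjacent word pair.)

Bigram frequencies (highest first):
  old old: 9
  old forest: 6
  forest old: 2
  sit sit: 2
  sit old: 2
  forest stay: 2
  … (17 more, each ≤ 2)

"old old", 9 times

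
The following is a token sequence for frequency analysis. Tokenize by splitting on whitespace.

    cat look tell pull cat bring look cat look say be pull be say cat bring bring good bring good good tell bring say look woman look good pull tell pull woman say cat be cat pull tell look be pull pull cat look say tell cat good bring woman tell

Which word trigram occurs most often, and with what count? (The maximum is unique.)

Trigram frequencies (highest first):
  cat look say: 2
  cat look tell: 1
  look tell pull: 1
  tell pull cat: 1
  pull cat bring: 1
  cat bring look: 1
  … (42 more, each ≤ 1)

"cat look say", 2 times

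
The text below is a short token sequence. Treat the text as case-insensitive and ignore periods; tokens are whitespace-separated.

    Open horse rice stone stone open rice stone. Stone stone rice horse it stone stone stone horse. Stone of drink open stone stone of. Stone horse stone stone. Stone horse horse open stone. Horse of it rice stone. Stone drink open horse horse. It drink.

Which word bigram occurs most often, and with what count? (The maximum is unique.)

Bigram frequencies (highest first):
  stone stone: 9
  stone horse: 4
  rice stone: 3
  open horse: 2
  horse it: 2
  horse stone: 2
  … (18 more, each ≤ 2)

"stone stone", 9 times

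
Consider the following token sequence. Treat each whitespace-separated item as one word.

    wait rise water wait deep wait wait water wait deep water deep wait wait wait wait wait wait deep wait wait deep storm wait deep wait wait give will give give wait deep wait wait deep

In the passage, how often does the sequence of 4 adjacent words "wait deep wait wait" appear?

Scanning the 33 overlapping 4-gram windows for "wait deep wait wait":
  position 4–7: wait deep wait wait
  position 18–21: wait deep wait wait
  position 24–27: wait deep wait wait
  position 32–35: wait deep wait wait

4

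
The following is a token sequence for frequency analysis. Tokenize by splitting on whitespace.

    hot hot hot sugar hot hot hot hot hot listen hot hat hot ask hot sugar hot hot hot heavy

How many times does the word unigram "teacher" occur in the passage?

0

Scanning the 20 tokens for "teacher":
  (none found)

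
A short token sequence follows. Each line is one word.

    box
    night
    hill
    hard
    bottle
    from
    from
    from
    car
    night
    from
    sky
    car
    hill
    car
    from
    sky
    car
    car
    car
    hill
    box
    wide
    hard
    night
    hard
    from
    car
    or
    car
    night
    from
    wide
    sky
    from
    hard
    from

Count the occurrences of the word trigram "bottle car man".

0

Scanning the 35 overlapping trigram windows for "bottle car man":
  (none found)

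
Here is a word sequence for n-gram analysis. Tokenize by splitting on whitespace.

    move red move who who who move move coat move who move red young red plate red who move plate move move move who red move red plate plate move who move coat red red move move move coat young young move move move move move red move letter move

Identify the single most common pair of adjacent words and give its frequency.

Bigram frequencies (highest first):
  move move: 9
  move red: 4
  red move: 4
  move who: 4
  who move: 4
  move coat: 3
  … (18 more, each ≤ 2)

"move move", 9 times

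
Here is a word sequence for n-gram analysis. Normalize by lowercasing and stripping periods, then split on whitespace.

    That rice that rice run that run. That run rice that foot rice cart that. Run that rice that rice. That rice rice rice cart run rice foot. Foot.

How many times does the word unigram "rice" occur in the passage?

10

Scanning the 29 tokens for "rice":
  position 2: rice
  position 4: rice
  position 10: rice
  position 13: rice
  position 18: rice
  position 20: rice
  position 22: rice
  position 23: rice
  position 24: rice
  position 27: rice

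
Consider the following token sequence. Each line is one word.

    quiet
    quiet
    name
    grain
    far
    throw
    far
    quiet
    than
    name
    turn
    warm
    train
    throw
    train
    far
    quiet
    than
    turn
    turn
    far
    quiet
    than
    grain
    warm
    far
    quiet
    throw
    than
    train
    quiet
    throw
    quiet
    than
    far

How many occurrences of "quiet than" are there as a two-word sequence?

Scanning the 34 overlapping bigram windows for "quiet than":
  position 8–9: quiet than
  position 17–18: quiet than
  position 22–23: quiet than
  position 33–34: quiet than

4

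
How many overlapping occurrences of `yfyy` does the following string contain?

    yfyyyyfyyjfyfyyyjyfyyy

Sliding a length-4 window over the 22 characters (19 positions):
  position 1–4: yfyy
  position 6–9: yfyy
  position 12–15: yfyy
  position 18–21: yfyy

4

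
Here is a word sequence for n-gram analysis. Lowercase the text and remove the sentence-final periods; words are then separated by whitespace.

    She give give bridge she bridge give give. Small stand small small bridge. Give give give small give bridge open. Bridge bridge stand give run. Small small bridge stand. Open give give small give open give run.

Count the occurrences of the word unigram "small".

Scanning the 37 tokens for "small":
  position 9: small
  position 11: small
  position 12: small
  position 17: small
  position 26: small
  position 27: small
  position 33: small

7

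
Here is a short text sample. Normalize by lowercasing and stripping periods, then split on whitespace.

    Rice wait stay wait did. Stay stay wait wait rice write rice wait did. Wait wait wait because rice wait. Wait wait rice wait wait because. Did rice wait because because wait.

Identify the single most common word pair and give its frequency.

Bigram frequencies (highest first):
  wait wait: 6
  rice wait: 5
  wait because: 3
  stay wait: 2
  wait did: 2
  wait rice: 2
  … (11 more, each ≤ 1)

"wait wait", 6 times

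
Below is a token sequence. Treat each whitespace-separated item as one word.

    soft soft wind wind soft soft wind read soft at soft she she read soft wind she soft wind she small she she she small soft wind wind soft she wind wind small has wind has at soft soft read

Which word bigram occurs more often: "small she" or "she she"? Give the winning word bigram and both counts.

"small she": 1 occurrence
"she she": 3 occurrences

"she she" (3 vs 1)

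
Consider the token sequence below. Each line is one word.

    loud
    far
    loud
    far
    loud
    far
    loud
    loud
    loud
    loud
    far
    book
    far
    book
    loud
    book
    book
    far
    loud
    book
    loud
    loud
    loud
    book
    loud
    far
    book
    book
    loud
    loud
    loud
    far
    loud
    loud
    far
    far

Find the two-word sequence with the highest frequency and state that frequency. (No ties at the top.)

Bigram frequencies (highest first):
  loud loud: 8
  loud far: 7
  far loud: 5
  book loud: 4
  far book: 3
  loud book: 3
  … (3 more, each ≤ 2)

"loud loud", 8 times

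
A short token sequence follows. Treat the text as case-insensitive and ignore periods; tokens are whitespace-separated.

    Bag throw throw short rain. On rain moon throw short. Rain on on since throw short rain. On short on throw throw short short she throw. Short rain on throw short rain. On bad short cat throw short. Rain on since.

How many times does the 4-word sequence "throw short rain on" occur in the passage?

Scanning the 38 overlapping 4-gram windows for "throw short rain on":
  position 3–6: throw short rain on
  position 9–12: throw short rain on
  position 15–18: throw short rain on
  position 26–29: throw short rain on
  position 30–33: throw short rain on
  position 37–40: throw short rain on

6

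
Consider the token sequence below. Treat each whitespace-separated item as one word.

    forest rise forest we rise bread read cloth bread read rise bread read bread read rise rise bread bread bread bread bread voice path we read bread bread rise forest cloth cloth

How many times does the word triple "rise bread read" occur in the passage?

2

Scanning the 30 overlapping trigram windows for "rise bread read":
  position 5–7: rise bread read
  position 11–13: rise bread read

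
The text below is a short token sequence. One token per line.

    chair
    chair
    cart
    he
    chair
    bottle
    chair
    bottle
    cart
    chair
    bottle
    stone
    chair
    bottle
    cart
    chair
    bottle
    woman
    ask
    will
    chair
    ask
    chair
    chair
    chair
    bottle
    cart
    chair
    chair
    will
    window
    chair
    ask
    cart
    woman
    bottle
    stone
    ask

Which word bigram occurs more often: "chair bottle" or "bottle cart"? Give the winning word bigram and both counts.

"chair bottle" (6 vs 3)

"chair bottle": 6 occurrences
"bottle cart": 3 occurrences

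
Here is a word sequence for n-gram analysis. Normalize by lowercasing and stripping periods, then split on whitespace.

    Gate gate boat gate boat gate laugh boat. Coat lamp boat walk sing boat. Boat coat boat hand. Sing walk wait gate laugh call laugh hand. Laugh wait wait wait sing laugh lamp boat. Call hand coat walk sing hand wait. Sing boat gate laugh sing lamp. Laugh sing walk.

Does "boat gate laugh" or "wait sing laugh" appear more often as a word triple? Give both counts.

"boat gate laugh": 2 occurrences
"wait sing laugh": 1 occurrence

"boat gate laugh" (2 vs 1)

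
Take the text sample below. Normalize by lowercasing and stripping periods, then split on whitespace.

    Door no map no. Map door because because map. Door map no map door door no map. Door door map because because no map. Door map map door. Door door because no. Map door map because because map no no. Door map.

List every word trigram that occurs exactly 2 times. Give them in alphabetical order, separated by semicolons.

Trigram counts meeting the condition (exactly 2 times):
  because because map: 2
  because no map: 2
  door map because: 2
  door no map: 2
  map because because: 2
  map no map: 2

because because map; because no map; door map because; door no map; map because because; map no map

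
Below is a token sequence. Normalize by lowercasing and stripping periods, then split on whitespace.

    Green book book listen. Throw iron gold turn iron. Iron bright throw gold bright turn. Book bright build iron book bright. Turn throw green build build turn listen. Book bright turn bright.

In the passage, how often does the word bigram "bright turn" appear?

3

Scanning the 31 overlapping bigram windows for "bright turn":
  position 14–15: bright turn
  position 21–22: bright turn
  position 30–31: bright turn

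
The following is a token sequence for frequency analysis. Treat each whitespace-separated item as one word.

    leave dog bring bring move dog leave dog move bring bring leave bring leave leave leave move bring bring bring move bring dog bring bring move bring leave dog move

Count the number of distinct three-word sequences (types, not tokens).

22

30 tokens → 28 trigram windows in total.
Repeated trigrams (each contributes count−1 duplicates):
  bring bring move: 3
  bring move bring: 2
  dog bring bring: 2
  leave dog move: 2
  move bring bring: 2
6 duplicate windows → 28 − 6 = 22 distinct.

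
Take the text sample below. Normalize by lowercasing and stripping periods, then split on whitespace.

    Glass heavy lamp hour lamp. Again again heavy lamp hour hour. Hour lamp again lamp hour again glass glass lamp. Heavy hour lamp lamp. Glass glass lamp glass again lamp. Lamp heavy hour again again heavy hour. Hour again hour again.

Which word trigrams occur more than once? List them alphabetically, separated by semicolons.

again again heavy; glass glass lamp; heavy lamp hour; hour lamp again; lamp heavy hour

Trigram counts meeting the condition (more than once):
  again again heavy: 2
  glass glass lamp: 2
  heavy lamp hour: 2
  hour lamp again: 2
  lamp heavy hour: 2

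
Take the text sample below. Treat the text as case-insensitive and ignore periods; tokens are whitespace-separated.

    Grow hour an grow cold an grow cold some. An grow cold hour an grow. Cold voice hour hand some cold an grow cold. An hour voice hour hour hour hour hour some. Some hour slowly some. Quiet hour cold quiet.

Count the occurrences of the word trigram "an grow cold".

Scanning the 39 overlapping trigram windows for "an grow cold":
  position 3–5: an grow cold
  position 6–8: an grow cold
  position 10–12: an grow cold
  position 14–16: an grow cold
  position 22–24: an grow cold

5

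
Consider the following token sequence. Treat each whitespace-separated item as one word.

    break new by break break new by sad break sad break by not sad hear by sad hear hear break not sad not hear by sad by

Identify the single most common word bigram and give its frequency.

Bigram frequencies (highest first):
  by sad: 3
  break new: 2
  new by: 2
  sad break: 2
  not sad: 2
  sad hear: 2
  … (12 more, each ≤ 2)

"by sad", 3 times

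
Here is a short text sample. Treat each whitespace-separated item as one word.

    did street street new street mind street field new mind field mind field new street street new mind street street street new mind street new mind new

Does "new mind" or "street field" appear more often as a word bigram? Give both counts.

"new mind" (4 vs 1)

"new mind": 4 occurrences
"street field": 1 occurrence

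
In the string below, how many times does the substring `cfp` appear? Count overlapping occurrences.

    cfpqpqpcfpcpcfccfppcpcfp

4

Sliding a length-3 window over the 24 characters (22 positions):
  position 1–3: cfp
  position 8–10: cfp
  position 16–18: cfp
  position 22–24: cfp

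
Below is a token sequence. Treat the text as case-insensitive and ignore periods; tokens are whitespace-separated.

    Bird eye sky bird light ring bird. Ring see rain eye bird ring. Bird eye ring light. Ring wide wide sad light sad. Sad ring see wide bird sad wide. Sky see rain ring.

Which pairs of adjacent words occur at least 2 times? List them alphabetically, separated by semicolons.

Bigram counts meeting the condition (at least 2 times):
  bird eye: 2
  bird ring: 2
  light ring: 2
  ring bird: 2
  ring see: 2
  see rain: 2

bird eye; bird ring; light ring; ring bird; ring see; see rain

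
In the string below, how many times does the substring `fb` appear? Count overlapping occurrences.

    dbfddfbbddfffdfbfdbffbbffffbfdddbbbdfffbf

5

Sliding a length-2 window over the 41 characters (40 positions):
  position 6–7: fb
  position 15–16: fb
  position 21–22: fb
  position 27–28: fb
  position 39–40: fb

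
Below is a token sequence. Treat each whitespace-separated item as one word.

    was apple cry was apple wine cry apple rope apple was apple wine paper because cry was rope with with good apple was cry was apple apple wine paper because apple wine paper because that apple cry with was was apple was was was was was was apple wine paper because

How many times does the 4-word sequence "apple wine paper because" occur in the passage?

4

Scanning the 48 overlapping 4-gram windows for "apple wine paper because":
  position 12–15: apple wine paper because
  position 27–30: apple wine paper because
  position 31–34: apple wine paper because
  position 48–51: apple wine paper because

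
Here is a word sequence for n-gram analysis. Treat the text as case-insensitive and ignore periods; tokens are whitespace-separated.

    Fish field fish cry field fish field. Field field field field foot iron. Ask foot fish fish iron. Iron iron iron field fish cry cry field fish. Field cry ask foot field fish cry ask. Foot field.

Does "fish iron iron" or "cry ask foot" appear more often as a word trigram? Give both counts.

"cry ask foot" (2 vs 1)

"fish iron iron": 1 occurrence
"cry ask foot": 2 occurrences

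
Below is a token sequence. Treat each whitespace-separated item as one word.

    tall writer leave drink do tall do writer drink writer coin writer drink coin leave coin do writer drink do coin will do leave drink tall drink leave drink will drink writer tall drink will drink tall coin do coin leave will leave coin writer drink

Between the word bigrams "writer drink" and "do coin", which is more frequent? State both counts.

"writer drink": 4 occurrences
"do coin": 2 occurrences

"writer drink" (4 vs 2)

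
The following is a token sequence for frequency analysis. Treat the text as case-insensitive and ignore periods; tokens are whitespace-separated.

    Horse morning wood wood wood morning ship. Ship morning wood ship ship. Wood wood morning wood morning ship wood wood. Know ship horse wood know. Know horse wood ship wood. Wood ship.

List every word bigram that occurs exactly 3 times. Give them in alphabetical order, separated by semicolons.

morning wood; ship wood; wood morning; wood ship

Bigram counts meeting the condition (exactly 3 times):
  morning wood: 3
  ship wood: 3
  wood morning: 3
  wood ship: 3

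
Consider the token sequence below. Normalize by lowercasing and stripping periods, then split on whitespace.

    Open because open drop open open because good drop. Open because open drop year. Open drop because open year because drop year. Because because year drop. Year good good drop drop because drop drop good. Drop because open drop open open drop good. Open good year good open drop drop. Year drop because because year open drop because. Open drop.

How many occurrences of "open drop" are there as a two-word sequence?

Scanning the 59 overlapping bigram windows for "open drop":
  position 3–4: open drop
  position 12–13: open drop
  position 15–16: open drop
  position 38–39: open drop
  position 41–42: open drop
  position 48–49: open drop
  position 56–57: open drop
  position 59–60: open drop

8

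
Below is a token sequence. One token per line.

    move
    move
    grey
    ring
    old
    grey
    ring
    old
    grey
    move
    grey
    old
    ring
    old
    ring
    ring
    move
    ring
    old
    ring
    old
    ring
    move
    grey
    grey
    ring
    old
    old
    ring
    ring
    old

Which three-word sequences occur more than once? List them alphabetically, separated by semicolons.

grey ring old; old ring old; old ring ring; ring old grey; ring old ring

Trigram counts meeting the condition (more than once):
  grey ring old: 3
  old ring old: 2
  old ring ring: 2
  ring old grey: 2
  ring old ring: 3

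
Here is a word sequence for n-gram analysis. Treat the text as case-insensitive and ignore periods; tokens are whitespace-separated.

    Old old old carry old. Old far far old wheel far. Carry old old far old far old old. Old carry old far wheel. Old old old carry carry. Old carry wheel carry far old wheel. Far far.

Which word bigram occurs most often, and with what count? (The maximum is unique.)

"old old", 8 times

Bigram frequencies (highest first):
  old old: 8
  old carry: 4
  carry old: 4
  old far: 4
  far old: 4
  far far: 2
  … (9 more, each ≤ 2)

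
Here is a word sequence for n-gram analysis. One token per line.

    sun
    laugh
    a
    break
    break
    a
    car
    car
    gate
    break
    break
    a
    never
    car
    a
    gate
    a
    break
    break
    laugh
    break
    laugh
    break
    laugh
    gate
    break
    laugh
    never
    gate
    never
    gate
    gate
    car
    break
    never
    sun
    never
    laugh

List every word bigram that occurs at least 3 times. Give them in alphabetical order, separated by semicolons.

break break; break laugh

Bigram counts meeting the condition (at least 3 times):
  break break: 3
  break laugh: 4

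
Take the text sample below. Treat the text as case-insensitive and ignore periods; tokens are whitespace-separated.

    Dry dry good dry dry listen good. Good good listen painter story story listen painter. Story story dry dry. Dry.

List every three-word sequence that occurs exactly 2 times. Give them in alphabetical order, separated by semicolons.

listen painter story; painter story story

Trigram counts meeting the condition (exactly 2 times):
  listen painter story: 2
  painter story story: 2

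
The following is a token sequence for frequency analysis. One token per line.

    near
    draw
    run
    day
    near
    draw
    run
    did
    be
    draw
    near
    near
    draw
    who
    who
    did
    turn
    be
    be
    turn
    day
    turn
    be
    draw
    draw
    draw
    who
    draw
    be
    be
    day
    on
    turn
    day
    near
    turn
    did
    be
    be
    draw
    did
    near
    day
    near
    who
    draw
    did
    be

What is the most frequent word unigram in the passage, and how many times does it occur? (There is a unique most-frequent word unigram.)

"draw", 10 times

Unigram frequencies (highest first):
  draw: 10
  be: 9
  near: 7
  day: 5
  did: 5
  turn: 5
  … (3 more, each ≤ 4)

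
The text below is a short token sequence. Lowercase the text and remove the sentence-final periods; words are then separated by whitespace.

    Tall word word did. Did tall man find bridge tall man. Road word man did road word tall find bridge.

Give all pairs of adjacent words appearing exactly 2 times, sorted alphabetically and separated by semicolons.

Bigram counts meeting the condition (exactly 2 times):
  find bridge: 2
  road word: 2
  tall man: 2

find bridge; road word; tall man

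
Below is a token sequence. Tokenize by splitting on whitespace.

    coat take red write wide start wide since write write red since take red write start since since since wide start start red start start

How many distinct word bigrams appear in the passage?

19

25 tokens → 24 bigram windows in total.
Repeated bigrams (each contributes count−1 duplicates):
  red write: 2
  since since: 2
  start start: 2
  take red: 2
  wide start: 2
5 duplicate windows → 24 − 5 = 19 distinct.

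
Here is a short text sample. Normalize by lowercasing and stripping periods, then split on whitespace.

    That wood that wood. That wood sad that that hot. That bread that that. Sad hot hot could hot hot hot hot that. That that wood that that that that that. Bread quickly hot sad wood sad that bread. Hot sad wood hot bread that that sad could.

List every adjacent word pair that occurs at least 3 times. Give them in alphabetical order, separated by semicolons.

Bigram counts meeting the condition (at least 3 times):
  hot hot: 4
  that bread: 3
  that that: 9
  that wood: 4
  wood that: 3

hot hot; that bread; that that; that wood; wood that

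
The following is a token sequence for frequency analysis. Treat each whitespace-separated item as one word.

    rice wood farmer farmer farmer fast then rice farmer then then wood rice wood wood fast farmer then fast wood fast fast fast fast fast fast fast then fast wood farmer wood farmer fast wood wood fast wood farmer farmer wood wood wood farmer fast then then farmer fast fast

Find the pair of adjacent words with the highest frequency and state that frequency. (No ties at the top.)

Bigram frequencies (highest first):
  fast fast: 7
  wood farmer: 5
  farmer fast: 4
  wood wood: 4
  fast wood: 4
  farmer farmer: 3
  … (13 more, each ≤ 3)

"fast fast", 7 times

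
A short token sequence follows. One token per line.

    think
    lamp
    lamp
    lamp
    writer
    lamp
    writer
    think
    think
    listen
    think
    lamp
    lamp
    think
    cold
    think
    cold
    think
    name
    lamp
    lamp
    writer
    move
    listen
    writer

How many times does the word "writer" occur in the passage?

Scanning the 25 tokens for "writer":
  position 5: writer
  position 7: writer
  position 22: writer
  position 25: writer

4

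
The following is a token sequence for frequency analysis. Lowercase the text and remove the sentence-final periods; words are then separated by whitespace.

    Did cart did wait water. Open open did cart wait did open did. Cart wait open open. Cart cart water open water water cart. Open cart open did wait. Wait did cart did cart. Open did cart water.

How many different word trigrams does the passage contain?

38 tokens → 36 trigram windows in total.
Repeated trigrams (each contributes count−1 duplicates):
  open did cart: 3
  cart open did: 2
  did cart did: 2
  did cart wait: 2
5 duplicate windows → 36 − 5 = 31 distinct.

31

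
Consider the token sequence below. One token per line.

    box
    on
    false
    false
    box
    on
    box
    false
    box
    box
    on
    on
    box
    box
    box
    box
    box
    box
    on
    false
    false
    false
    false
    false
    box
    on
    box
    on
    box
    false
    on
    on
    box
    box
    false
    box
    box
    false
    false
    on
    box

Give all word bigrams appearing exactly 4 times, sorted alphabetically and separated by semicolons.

box false; false box

Bigram counts meeting the condition (exactly 4 times):
  box false: 4
  false box: 4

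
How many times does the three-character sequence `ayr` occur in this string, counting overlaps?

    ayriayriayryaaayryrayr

5

Sliding a length-3 window over the 22 characters (20 positions):
  position 1–3: ayr
  position 5–7: ayr
  position 9–11: ayr
  position 15–17: ayr
  position 20–22: ayr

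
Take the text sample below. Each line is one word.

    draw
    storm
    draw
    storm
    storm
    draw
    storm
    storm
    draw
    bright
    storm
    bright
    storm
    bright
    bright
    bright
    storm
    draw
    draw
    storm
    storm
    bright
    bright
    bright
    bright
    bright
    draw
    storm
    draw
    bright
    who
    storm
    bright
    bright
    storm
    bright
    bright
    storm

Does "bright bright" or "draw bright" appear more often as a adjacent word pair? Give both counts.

"bright bright": 8 occurrences
"draw bright": 2 occurrences

"bright bright" (8 vs 2)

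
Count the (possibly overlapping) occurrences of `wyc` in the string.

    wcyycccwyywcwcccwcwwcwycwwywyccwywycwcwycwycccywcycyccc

5

Sliding a length-3 window over the 55 characters (53 positions):
  position 22–24: wyc
  position 28–30: wyc
  position 34–36: wyc
  position 39–41: wyc
  position 42–44: wyc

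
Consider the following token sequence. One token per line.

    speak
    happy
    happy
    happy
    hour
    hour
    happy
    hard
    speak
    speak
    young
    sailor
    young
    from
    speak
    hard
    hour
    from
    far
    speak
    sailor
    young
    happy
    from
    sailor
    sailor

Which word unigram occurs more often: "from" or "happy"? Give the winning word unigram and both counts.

"happy" (5 vs 3)

"from": 3 occurrences
"happy": 5 occurrences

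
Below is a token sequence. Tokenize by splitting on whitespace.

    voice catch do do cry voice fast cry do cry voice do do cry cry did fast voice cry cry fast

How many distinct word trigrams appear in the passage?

21 tokens → 19 trigram windows in total.
Repeated trigrams (each contributes count−1 duplicates):
  do cry voice: 2
  do do cry: 2
2 duplicate windows → 19 − 2 = 17 distinct.

17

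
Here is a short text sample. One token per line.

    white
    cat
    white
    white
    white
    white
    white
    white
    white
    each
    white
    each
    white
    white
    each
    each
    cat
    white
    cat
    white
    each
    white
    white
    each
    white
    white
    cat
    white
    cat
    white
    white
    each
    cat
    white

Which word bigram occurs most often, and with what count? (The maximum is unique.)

Bigram frequencies (highest first):
  white white: 10
  cat white: 6
  white each: 6
  white cat: 4
  each white: 4
  each cat: 2
  … (1 more, each ≤ 1)

"white white", 10 times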